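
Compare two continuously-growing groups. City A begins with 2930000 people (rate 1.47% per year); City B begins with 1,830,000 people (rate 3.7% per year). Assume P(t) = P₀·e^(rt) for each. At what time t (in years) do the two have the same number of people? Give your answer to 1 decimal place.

2930000·e^(0.0147t) = 1830000·e^(0.037t)
2930000/1830000 = e^((0.037 − 0.0147)t) → ln(1.60109) = 0.0223·t
t = 0.47069 / 0.0223

t ≈ 21.1 years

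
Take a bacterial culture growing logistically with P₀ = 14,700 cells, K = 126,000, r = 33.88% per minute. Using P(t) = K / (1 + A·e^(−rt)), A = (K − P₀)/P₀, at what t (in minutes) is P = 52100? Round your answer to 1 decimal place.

A = (126000 − 14700)/14700 = 7.57143
52100 = 126000/(1 + 7.57143·e^(−0.3388t)) → 1 + 7.57143·e^(−0.3388t) = 2.41843
e^(−0.3388t) = 0.187339 → t = ln(5.33791)/0.3388 = 1.67483/0.3388

t ≈ 4.9 minutes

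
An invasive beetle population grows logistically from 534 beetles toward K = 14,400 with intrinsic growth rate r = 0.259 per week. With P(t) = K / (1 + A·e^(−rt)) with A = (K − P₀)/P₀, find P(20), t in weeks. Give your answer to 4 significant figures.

A = (14400 − 534)/534 = 25.96629
P(20) = 14400 / (1 + 25.96629·e^(−0.259·20)) = 14400 / (1 + 25.96629·0.005628)
= 14400 / 1.14614 ≈ 12563.93

≈ 12,560 beetles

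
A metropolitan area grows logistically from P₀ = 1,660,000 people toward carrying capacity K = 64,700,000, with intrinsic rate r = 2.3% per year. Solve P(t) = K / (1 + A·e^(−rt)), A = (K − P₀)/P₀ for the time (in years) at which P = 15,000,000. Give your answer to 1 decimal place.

A = (64700000 − 1660000)/1660000 = 37.9759
15000000 = 64700000/(1 + 37.9759·e^(−0.023t)) → 1 + 37.9759·e^(−0.023t) = 4.31333
e^(−0.023t) = 0.087248 → t = ln(11.46154)/0.023 = 2.439/0.023

t ≈ 106.0 years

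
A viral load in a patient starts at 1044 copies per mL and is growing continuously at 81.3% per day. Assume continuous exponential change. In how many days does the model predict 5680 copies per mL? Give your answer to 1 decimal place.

t ≈ 2.1 days

5680 = 1044 · e^(0.813·t)
t = ln(5680/1044) / 0.813 = ln(5.44061) / 0.813 = 1.69389 / 0.813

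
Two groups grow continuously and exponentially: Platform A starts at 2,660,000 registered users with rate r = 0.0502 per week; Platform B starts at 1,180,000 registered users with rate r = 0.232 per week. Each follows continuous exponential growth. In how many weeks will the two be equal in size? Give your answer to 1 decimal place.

t ≈ 4.5 weeks

2660000·e^(0.0502t) = 1180000·e^(0.232t)
2660000/1180000 = e^((0.232 − 0.0502)t) → ln(2.25424) = 0.1818·t
t = 0.81281 / 0.1818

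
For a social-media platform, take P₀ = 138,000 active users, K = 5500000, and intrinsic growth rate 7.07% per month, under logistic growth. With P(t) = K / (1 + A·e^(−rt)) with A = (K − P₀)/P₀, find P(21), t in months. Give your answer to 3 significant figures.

A = (5500000 − 138000)/138000 = 38.85507
P(21) = 5500000 / (1 + 38.85507·e^(−0.0707·21)) = 5500000 / (1 + 38.85507·0.22657)
= 5500000 / 9.80341 ≈ 561029.53

≈ 561,000 active users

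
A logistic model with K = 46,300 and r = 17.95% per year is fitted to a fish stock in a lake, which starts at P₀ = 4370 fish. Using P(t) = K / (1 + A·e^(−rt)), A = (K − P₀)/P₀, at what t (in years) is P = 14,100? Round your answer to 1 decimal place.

A = (46300 − 4370)/4370 = 9.59497
14100 = 46300/(1 + 9.59497·e^(−0.1795t)) → 1 + 9.59497·e^(−0.1795t) = 3.28369
e^(−0.1795t) = 0.238009 → t = ln(4.20152)/0.1795 = 1.43545/0.1795

t ≈ 8.0 years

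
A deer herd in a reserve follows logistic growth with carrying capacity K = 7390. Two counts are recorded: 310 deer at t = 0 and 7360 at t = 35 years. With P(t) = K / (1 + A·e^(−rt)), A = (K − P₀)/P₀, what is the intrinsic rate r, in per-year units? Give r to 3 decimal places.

A = (7390 − 310)/310 = 22.83871
7360 = 7390/(1 + 22.83871·e^(−r·35)) → e^(−35r) = (1.00408 − 1)/22.83871 = 0.000178
r = −ln(0.000178)/35 = 8.63107/35

r ≈ 0.247 per year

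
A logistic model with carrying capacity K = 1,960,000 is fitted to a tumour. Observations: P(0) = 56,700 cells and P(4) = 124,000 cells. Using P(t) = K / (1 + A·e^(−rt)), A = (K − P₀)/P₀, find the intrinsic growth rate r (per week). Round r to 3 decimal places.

r ≈ 0.205 per week

A = (1960000 − 56700)/56700 = 33.5679
124000 = 1960000/(1 + 33.5679·e^(−r·4)) → e^(−4r) = (15.80645 − 1)/33.5679 = 0.44109
r = −ln(0.44109)/4 = 0.81851/4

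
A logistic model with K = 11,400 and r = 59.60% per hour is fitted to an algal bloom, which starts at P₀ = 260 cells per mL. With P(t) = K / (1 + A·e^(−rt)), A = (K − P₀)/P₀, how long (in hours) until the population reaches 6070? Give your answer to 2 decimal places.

A = (11400 − 260)/260 = 42.84615
6070 = 11400/(1 + 42.84615·e^(−0.596t)) → 1 + 42.84615·e^(−0.596t) = 1.87809
e^(−0.596t) = 0.020494 → t = ln(48.79478)/0.596 = 3.88762/0.596

t ≈ 6.52 hours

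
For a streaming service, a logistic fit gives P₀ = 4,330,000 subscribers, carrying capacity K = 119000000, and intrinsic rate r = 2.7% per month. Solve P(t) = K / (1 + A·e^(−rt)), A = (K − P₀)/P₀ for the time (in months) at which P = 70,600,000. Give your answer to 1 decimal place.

A = (119000000 − 4330000)/4330000 = 26.48268
70600000 = 119000000/(1 + 26.48268·e^(−0.027t)) → 1 + 26.48268·e^(−0.027t) = 1.68555
e^(−0.027t) = 0.025887 → t = ln(38.62969)/0.027 = 3.65402/0.027

t ≈ 135.3 months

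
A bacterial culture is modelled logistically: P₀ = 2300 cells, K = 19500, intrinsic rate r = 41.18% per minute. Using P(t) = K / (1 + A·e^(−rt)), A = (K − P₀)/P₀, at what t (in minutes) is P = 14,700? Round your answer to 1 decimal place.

t ≈ 7.6 minutes

A = (19500 − 2300)/2300 = 7.47826
14700 = 19500/(1 + 7.47826·e^(−0.4118t)) → 1 + 7.47826·e^(−0.4118t) = 1.32653
e^(−0.4118t) = 0.043664 → t = ln(22.90217)/0.4118 = 3.13123/0.4118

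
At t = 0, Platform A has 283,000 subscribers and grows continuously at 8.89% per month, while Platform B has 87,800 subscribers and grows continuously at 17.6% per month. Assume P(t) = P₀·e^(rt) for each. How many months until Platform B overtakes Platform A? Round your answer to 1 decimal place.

283000·e^(0.0889t) = 87800·e^(0.176t)
283000/87800 = e^((0.176 − 0.0889)t) → ln(3.22323) = 0.0871·t
t = 1.17039 / 0.0871

t ≈ 13.4 months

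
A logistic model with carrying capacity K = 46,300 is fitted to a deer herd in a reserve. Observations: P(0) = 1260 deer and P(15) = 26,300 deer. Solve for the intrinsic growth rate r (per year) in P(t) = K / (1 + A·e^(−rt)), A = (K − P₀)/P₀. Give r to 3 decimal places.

A = (46300 − 1260)/1260 = 35.74603
26300 = 46300/(1 + 35.74603·e^(−r·15)) → e^(−15r) = (1.76046 − 1)/35.74603 = 0.021274
r = −ln(0.021274)/15 = 3.85028/15

r ≈ 0.257 per year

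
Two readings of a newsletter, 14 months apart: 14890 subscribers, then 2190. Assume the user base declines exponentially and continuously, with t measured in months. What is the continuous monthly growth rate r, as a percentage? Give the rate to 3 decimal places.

r ≈ -13.691% per month

2190 = 14890 · e^(r·14)
e^(14r) = 2190/14890 = 0.14708
r = ln(0.14708) / 14 = -1.91679 / 14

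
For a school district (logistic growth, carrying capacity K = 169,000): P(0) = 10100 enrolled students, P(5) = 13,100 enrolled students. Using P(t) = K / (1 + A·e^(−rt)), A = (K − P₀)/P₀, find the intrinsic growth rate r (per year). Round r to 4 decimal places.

r ≈ 0.0558 per year

A = (169000 − 10100)/10100 = 15.73267
13100 = 169000/(1 + 15.73267·e^(−r·5)) → e^(−5r) = (12.90076 − 1)/15.73267 = 0.756436
r = −ln(0.756436)/5 = 0.27914/5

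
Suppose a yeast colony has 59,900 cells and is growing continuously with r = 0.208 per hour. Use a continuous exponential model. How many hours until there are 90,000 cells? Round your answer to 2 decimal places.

90000 = 59900 · e^(0.208·t)
t = ln(90000/59900) / 0.208 = ln(1.5025) / 0.208 = 0.40713 / 0.208

t ≈ 1.96 hours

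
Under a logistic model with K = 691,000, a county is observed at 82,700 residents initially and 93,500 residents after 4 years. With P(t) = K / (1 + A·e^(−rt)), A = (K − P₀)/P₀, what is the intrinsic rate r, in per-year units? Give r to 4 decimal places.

A = (691000 − 82700)/82700 = 7.3555
93500 = 691000/(1 + 7.3555·e^(−r·4)) → e^(−4r) = (7.39037 − 1)/7.3555 = 0.868788
r = −ln(0.868788)/4 = 0.14066/4

r ≈ 0.0352 per year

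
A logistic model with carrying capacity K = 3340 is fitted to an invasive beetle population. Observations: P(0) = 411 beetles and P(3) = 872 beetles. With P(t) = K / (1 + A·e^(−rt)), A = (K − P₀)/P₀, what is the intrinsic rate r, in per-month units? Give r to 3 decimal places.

A = (3340 − 411)/411 = 7.12652
872 = 3340/(1 + 7.12652·e^(−r·3)) → e^(−3r) = (3.83028 − 1)/7.12652 = 0.397147
r = −ln(0.397147)/3 = 0.92345/3

r ≈ 0.308 per month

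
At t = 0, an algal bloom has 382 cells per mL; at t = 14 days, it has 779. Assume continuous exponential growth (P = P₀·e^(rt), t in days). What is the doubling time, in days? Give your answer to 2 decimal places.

r = ln(779/382) / 14 = ln(2.03927) / 14 ≈ 0.050899 per day
doubling time = ln 2 / |r| = 0.69315 / 0.050899

doubling time ≈ 13.62 days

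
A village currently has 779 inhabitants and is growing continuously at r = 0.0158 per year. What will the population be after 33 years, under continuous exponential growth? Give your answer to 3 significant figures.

P(33) = 779 · e^(0.0158·33) = 779 · e^(0.5214)
= 779 · 1.68438 ≈ 1312.14

≈ 1,310 inhabitants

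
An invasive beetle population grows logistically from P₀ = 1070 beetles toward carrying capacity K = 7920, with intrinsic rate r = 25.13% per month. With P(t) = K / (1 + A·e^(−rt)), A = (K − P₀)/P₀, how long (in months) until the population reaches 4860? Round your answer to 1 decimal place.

A = (7920 − 1070)/1070 = 6.40187
4860 = 7920/(1 + 6.40187·e^(−0.2513t)) → 1 + 6.40187·e^(−0.2513t) = 1.62963
e^(−0.2513t) = 0.098351 → t = ln(10.16767)/0.2513 = 2.31921/0.2513

t ≈ 9.2 months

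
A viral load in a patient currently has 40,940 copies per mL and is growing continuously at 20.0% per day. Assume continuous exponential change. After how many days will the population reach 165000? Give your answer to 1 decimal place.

t ≈ 7.0 days

165000 = 40940 · e^(0.2·t)
t = ln(165000/40940) / 0.2 = ln(4.03029) / 0.2 = 1.39384 / 0.2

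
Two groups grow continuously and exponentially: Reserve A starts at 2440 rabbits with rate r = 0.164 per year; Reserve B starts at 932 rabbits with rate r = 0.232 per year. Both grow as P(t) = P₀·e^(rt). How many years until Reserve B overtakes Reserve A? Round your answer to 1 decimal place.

2440·e^(0.164t) = 932·e^(0.232t)
2440/932 = e^((0.232 − 0.164)t) → ln(2.61803) = 0.068·t
t = 0.96242 / 0.068

t ≈ 14.2 years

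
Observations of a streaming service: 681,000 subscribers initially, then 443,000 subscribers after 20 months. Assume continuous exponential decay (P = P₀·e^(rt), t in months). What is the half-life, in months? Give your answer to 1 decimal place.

r = ln(443000/681000) / 20 = ln(0.65051) / 20 ≈ -0.0215 per month
half-life = ln 2 / |r| = 0.69315 / 0.0215

half-life ≈ 32.2 months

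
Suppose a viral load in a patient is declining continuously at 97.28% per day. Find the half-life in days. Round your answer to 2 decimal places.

half-life ≈ 0.71 days

half-life = ln(2) / |r| = 0.69315 / 0.9728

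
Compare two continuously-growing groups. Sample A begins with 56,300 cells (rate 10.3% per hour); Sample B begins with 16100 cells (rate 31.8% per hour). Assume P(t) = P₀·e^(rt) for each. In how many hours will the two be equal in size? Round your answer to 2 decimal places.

t ≈ 5.82 hours

56300·e^(0.103t) = 16100·e^(0.318t)
56300/16100 = e^((0.318 − 0.103)t) → ln(3.49689) = 0.215·t
t = 1.25188 / 0.215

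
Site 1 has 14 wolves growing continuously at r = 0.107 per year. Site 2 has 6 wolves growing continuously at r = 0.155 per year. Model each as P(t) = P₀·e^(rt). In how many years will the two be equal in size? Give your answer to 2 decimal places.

t ≈ 17.65 years

14·e^(0.107t) = 6·e^(0.155t)
14/6 = e^((0.155 − 0.107)t) → ln(2.33333) = 0.048·t
t = 0.8473 / 0.048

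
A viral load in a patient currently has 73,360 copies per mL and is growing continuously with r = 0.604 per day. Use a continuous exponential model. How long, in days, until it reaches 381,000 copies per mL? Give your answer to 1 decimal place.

381000 = 73360 · e^(0.604·t)
t = ln(381000/73360) / 0.604 = ln(5.19357) / 0.604 = 1.64742 / 0.604

t ≈ 2.7 days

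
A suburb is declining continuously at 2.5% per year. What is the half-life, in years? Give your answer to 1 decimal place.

half-life ≈ 27.7 years

half-life = ln(2) / |r| = 0.69315 / 0.025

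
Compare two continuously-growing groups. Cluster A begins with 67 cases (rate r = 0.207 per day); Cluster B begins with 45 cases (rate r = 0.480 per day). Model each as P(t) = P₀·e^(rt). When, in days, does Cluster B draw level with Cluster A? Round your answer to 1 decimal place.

t ≈ 1.5 days

67·e^(0.207t) = 45·e^(0.48t)
67/45 = e^((0.48 − 0.207)t) → ln(1.48889) = 0.273·t
t = 0.39803 / 0.273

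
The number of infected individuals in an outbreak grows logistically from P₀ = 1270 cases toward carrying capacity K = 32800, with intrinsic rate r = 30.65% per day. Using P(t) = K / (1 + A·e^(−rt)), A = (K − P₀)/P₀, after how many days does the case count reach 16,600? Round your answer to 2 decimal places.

A = (32800 − 1270)/1270 = 24.82677
16600 = 32800/(1 + 24.82677·e^(−0.3065t)) → 1 + 24.82677·e^(−0.3065t) = 1.9759
e^(−0.3065t) = 0.039309 → t = ln(25.43978)/0.3065 = 3.23631/0.3065

t ≈ 10.56 days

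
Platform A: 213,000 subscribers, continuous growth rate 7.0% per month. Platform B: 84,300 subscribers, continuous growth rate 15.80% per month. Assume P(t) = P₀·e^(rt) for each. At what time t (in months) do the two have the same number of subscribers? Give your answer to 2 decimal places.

t ≈ 10.53 months

213000·e^(0.07t) = 84300·e^(0.158t)
213000/84300 = e^((0.158 − 0.07)t) → ln(2.52669) = 0.088·t
t = 0.92691 / 0.088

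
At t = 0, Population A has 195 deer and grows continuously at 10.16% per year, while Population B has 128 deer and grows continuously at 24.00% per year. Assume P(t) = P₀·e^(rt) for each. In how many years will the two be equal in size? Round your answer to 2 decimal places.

195·e^(0.1016t) = 128·e^(0.24t)
195/128 = e^((0.24 − 0.1016)t) → ln(1.52344) = 0.1384·t
t = 0.42097 / 0.1384

t ≈ 3.04 years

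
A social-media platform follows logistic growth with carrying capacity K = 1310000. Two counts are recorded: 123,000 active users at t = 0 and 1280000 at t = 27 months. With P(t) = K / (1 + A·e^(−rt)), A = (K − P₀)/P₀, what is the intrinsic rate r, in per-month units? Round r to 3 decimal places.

A = (1310000 − 123000)/123000 = 9.65041
1280000 = 1310000/(1 + 9.65041·e^(−r·27)) → e^(−27r) = (1.02344 − 1)/9.65041 = 0.002429
r = −ln(0.002429)/27 = 6.02042/27

r ≈ 0.223 per month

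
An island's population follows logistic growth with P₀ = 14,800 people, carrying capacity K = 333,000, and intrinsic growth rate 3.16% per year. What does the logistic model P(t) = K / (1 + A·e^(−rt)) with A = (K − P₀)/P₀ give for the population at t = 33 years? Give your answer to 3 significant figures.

A = (333000 − 14800)/14800 = 21.5
P(33) = 333000 / (1 + 21.5·e^(−0.0316·33)) = 333000 / (1 + 21.5·0.352466)
= 333000 / 8.57803 ≈ 38820.11

≈ 38,800 people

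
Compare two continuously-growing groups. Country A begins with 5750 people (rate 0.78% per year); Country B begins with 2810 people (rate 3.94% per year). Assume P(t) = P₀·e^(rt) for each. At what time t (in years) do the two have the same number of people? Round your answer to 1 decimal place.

5750·e^(0.0078t) = 2810·e^(0.0394t)
5750/2810 = e^((0.0394 − 0.0078)t) → ln(2.04626) = 0.0316·t
t = 0.71602 / 0.0316

t ≈ 22.7 years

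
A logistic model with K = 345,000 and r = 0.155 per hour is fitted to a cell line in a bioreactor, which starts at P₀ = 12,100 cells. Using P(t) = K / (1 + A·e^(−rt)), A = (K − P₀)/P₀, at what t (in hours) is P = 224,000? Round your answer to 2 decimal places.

t ≈ 25.36 hours

A = (345000 − 12100)/12100 = 27.5124
224000 = 345000/(1 + 27.5124·e^(−0.155t)) → 1 + 27.5124·e^(−0.155t) = 1.54018
e^(−0.155t) = 0.019634 → t = ln(50.93204)/0.155 = 3.93049/0.155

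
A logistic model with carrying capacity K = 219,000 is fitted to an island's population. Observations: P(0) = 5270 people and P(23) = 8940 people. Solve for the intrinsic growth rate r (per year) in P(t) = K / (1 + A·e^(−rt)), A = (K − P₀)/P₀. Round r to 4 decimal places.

A = (219000 − 5270)/5270 = 40.55598
8940 = 219000/(1 + 40.55598·e^(−r·23)) → e^(−23r) = (24.49664 − 1)/40.55598 = 0.579363
r = −ln(0.579363)/23 = 0.54583/23

r ≈ 0.0237 per year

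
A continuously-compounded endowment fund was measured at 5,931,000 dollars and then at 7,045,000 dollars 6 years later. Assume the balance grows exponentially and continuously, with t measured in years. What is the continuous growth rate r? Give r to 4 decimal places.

r ≈ 0.0287 per year

7045000 = 5931000 · e^(r·6)
e^(6r) = 7045000/5931000 = 1.18783
r = ln(1.18783) / 6 = 0.17213 / 6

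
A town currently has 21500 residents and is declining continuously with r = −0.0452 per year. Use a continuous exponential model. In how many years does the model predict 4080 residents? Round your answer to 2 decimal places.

4080 = 21500 · e^(-0.0452·t)
t = ln(4080/21500) / -0.0452 = ln(0.18977) / -0.0452 = -1.66196 / -0.0452

t ≈ 36.77 years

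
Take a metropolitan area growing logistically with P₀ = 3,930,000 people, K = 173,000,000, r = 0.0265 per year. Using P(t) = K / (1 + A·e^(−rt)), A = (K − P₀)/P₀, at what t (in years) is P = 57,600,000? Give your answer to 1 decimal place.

A = (173000000 − 3930000)/3930000 = 43.02036
57600000 = 173000000/(1 + 43.02036·e^(−0.0265t)) → 1 + 43.02036·e^(−0.0265t) = 3.00347
e^(−0.0265t) = 0.04657 → t = ln(21.4729)/0.0265 = 3.06679/0.0265

t ≈ 115.7 years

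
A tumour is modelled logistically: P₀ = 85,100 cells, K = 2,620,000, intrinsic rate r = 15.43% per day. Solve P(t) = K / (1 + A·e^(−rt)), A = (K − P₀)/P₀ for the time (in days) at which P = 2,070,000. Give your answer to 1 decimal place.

A = (2620000 − 85100)/85100 = 29.78731
2070000 = 2620000/(1 + 29.78731·e^(−0.1543t)) → 1 + 29.78731·e^(−0.1543t) = 1.2657
e^(−0.1543t) = 0.00892 → t = ln(112.1086)/0.1543 = 4.71947/0.1543

t ≈ 30.6 days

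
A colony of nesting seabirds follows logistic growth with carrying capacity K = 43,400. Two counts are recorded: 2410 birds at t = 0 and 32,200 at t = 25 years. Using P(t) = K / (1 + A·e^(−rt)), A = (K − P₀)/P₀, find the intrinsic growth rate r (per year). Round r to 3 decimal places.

r ≈ 0.156 per year

A = (43400 − 2410)/2410 = 17.0083
32200 = 43400/(1 + 17.0083·e^(−r·25)) → e^(−25r) = (1.34783 − 1)/17.0083 = 0.02045
r = −ln(0.02045)/25 = 3.88975/25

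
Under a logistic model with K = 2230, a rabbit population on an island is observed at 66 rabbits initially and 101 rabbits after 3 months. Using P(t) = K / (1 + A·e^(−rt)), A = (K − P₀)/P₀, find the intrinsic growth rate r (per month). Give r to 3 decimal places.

A = (2230 − 66)/66 = 32.78788
101 = 2230/(1 + 32.78788·e^(−r·3)) → e^(−3r) = (22.07921 − 1)/32.78788 = 0.642896
r = −ln(0.642896)/3 = 0.44177/3

r ≈ 0.147 per month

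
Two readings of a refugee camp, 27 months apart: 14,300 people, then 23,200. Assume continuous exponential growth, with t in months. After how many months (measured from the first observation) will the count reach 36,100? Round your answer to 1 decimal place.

t ≈ 51.7 months

r = ln(23200/14300) / 27 ≈ 0.017922 per month
t = ln(36100/14300) / r = 0.92603 / 0.017922 ≈ 51.67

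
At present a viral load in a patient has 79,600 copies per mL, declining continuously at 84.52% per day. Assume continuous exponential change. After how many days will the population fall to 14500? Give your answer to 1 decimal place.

t ≈ 2.0 days

14500 = 79600 · e^(-0.8452·t)
t = ln(14500/79600) / -0.8452 = ln(0.18216) / -0.8452 = -1.70287 / -0.8452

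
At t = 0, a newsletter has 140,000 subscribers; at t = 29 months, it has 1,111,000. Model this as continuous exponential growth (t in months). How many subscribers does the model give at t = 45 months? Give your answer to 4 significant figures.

r = ln(1111000/140000) / 29 ≈ 0.071427 per month
P(45) = 140000 · e^(0.071427·45) = 140000 · 24.88338 ≈ 3483673

≈ 3,484,000 subscribers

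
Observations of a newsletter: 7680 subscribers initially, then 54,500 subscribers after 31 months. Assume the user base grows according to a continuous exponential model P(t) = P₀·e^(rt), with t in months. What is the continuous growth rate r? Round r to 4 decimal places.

r ≈ 0.0632 per month

54500 = 7680 · e^(r·31)
e^(31r) = 54500/7680 = 7.09635
r = ln(7.09635) / 31 = 1.95958 / 31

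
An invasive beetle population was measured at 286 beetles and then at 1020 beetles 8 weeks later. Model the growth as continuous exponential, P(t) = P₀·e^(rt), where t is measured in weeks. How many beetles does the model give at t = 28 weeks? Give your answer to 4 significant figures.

≈ 24,500 beetles

r = ln(1020/286) / 8 ≈ 0.158946 per week
P(28) = 286 · e^(0.158946·28) = 286 · 85.66817 ≈ 24501.1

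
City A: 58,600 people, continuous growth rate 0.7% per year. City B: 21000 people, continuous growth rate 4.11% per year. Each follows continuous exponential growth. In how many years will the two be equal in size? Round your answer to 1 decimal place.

t ≈ 30.1 years

58600·e^(0.007t) = 21000·e^(0.0411t)
58600/21000 = e^((0.0411 − 0.007)t) → ln(2.79048) = 0.0341·t
t = 1.02621 / 0.0341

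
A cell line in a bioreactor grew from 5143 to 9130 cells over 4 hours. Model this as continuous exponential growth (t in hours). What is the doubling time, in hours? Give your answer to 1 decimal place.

doubling time ≈ 4.8 hours

r = ln(9130/5143) / 4 = ln(1.77523) / 4 ≈ 0.143482 per hour
doubling time = ln 2 / |r| = 0.69315 / 0.143482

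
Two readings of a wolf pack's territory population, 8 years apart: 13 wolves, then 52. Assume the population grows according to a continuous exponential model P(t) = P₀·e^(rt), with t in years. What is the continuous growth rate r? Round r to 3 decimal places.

52 = 13 · e^(r·8)
e^(8r) = 52/13 = 4
r = ln(4) / 8 = 1.38629 / 8

r ≈ 0.173 per year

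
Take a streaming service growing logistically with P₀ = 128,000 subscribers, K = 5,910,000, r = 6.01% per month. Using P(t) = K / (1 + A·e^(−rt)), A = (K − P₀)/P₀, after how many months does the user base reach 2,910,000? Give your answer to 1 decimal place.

A = (5910000 − 128000)/128000 = 45.17188
2910000 = 5910000/(1 + 45.17188·e^(−0.0601t)) → 1 + 45.17188·e^(−0.0601t) = 2.03093
e^(−0.0601t) = 0.022822 → t = ln(43.81672)/0.0601 = 3.78002/0.0601

t ≈ 62.9 months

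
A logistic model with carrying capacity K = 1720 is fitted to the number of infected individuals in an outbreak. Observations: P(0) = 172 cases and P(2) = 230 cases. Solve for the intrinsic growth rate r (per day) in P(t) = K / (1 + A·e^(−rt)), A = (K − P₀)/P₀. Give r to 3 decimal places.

A = (1720 − 172)/172 = 9
230 = 1720/(1 + 9·e^(−r·2)) → e^(−2r) = (7.47826 − 1)/9 = 0.719807
r = −ln(0.719807)/2 = 0.32877/2

r ≈ 0.164 per day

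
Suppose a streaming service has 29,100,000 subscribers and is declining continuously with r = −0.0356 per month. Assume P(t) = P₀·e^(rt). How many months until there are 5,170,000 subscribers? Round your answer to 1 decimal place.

t ≈ 48.5 months

5170000 = 29100000 · e^(-0.0356·t)
t = ln(5170000/29100000) / -0.0356 = ln(0.17766) / -0.0356 = -1.72787 / -0.0356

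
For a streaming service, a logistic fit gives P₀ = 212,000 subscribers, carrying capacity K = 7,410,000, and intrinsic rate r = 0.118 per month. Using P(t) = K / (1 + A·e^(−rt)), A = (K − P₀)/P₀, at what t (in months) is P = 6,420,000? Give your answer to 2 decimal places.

A = (7410000 − 212000)/212000 = 33.95283
6420000 = 7410000/(1 + 33.95283·e^(−0.118t)) → 1 + 33.95283·e^(−0.118t) = 1.15421
e^(−0.118t) = 0.004542 → t = ln(220.17896)/0.118 = 5.39444/0.118

t ≈ 45.72 months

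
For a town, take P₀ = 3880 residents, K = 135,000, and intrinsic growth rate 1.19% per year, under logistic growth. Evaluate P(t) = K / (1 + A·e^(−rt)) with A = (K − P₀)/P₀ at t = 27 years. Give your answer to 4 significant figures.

≈ 5,293 residents

A = (135000 − 3880)/3880 = 33.79381
P(27) = 135000 / (1 + 33.79381·e^(−0.0119·27)) = 135000 / (1 + 33.79381·0.725206)
= 135000 / 25.50747 ≈ 5292.57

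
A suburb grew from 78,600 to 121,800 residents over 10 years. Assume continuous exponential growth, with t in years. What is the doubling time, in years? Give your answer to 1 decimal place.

doubling time ≈ 15.8 years

r = ln(121800/78600) / 10 = ln(1.54962) / 10 ≈ 0.043801 per year
doubling time = ln 2 / |r| = 0.69315 / 0.043801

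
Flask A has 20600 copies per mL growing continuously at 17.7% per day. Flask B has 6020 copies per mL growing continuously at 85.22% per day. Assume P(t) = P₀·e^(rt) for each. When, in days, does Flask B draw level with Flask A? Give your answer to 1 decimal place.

t ≈ 1.8 days

20600·e^(0.177t) = 6020·e^(0.8522t)
20600/6020 = e^((0.8522 − 0.177)t) → ln(3.42193) = 0.6752·t
t = 1.2302 / 0.6752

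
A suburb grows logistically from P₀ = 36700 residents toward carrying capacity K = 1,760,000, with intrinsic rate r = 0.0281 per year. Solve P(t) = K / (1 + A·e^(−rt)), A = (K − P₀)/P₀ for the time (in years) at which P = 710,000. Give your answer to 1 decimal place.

t ≈ 123.1 years

A = (1760000 − 36700)/36700 = 46.9564
710000 = 1760000/(1 + 46.9564·e^(−0.0281t)) → 1 + 46.9564·e^(−0.0281t) = 2.47887
e^(−0.0281t) = 0.031495 → t = ln(31.75147)/0.0281 = 3.45794/0.0281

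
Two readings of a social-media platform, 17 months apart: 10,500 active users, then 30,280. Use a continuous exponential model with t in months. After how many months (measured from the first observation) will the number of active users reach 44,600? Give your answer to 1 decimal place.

t ≈ 23.2 months

r = ln(30280/10500) / 17 ≈ 0.062301 per month
t = ln(44600/10500) / r = 1.44636 / 0.062301 ≈ 23.216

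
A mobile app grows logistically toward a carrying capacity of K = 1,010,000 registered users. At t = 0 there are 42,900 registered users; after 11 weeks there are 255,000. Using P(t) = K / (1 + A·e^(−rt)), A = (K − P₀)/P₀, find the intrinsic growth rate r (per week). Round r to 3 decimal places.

r ≈ 0.185 per week

A = (1010000 − 42900)/42900 = 22.54312
255000 = 1010000/(1 + 22.54312·e^(−r·11)) → e^(−11r) = (3.96078 − 1)/22.54312 = 0.131339
r = −ln(0.131339)/11 = 2.02998/11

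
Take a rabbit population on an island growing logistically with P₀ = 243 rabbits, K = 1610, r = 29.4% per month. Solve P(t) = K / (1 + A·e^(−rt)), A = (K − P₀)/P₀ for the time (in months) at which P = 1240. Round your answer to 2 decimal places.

t ≈ 9.99 months

A = (1610 − 243)/243 = 5.62551
1240 = 1610/(1 + 5.62551·e^(−0.294t)) → 1 + 5.62551·e^(−0.294t) = 1.29839
e^(−0.294t) = 0.053042 → t = ln(18.85308)/0.294 = 2.93668/0.294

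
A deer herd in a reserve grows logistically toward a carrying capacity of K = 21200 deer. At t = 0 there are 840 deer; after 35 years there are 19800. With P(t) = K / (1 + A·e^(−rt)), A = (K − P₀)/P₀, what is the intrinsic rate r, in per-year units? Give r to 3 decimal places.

r ≈ 0.167 per year

A = (21200 − 840)/840 = 24.2381
19800 = 21200/(1 + 24.2381·e^(−r·35)) → e^(−35r) = (1.07071 − 1)/24.2381 = 0.002917
r = −ln(0.002917)/35 = 5.83714/35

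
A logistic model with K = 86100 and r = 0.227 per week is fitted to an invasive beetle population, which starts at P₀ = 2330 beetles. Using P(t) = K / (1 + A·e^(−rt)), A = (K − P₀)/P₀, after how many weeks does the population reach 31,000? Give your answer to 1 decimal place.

A = (86100 − 2330)/2330 = 35.95279
31000 = 86100/(1 + 35.95279·e^(−0.227t)) → 1 + 35.95279·e^(−0.227t) = 2.77742
e^(−0.227t) = 0.049438 → t = ln(20.22752)/0.227 = 3.00704/0.227

t ≈ 13.2 weeks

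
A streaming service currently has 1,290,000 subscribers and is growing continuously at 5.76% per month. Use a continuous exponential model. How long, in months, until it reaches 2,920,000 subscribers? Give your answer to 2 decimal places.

2920000 = 1290000 · e^(0.0576·t)
t = ln(2920000/1290000) / 0.0576 = ln(2.26357) / 0.0576 = 0.81694 / 0.0576

t ≈ 14.18 months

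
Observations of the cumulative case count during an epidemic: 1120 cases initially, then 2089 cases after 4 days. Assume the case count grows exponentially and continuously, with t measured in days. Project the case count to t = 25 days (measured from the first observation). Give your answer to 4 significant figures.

r = ln(2089/1120) / 4 ≈ 0.155839 per day
P(25) = 1120 · e^(0.155839·25) = 1120 · 49.20425 ≈ 55108.76

≈ 55,110 cases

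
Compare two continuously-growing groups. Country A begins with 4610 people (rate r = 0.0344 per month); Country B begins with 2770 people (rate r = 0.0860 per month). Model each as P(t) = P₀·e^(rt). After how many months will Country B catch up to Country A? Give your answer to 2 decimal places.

4610·e^(0.0344t) = 2770·e^(0.086t)
4610/2770 = e^((0.086 − 0.0344)t) → ln(1.66426) = 0.0516·t
t = 0.50938 / 0.0516

t ≈ 9.87 months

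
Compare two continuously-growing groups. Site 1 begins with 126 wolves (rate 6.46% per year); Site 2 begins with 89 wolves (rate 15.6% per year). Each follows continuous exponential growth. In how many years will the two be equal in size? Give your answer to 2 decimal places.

t ≈ 3.80 years

126·e^(0.0646t) = 89·e^(0.156t)
126/89 = e^((0.156 − 0.0646)t) → ln(1.41573) = 0.0914·t
t = 0.34765 / 0.0914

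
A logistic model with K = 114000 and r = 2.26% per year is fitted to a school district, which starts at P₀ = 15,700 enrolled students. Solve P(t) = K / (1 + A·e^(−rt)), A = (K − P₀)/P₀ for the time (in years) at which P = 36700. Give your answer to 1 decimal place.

t ≈ 48.2 years

A = (114000 − 15700)/15700 = 6.26115
36700 = 114000/(1 + 6.26115·e^(−0.0226t)) → 1 + 6.26115·e^(−0.0226t) = 3.10627
e^(−0.0226t) = 0.336403 → t = ln(2.97263)/0.0226 = 1.08945/0.0226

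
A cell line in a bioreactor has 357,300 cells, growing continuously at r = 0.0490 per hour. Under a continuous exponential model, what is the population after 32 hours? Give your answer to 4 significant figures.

≈ 1,714,000 cells

P(32) = 357300 · e^(0.049·32) = 357300 · e^(1.568)
= 357300 · 4.79704 ≈ 1713984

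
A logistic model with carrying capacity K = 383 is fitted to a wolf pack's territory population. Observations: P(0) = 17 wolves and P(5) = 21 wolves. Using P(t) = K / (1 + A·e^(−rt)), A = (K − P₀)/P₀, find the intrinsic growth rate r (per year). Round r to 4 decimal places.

A = (383 − 17)/17 = 21.52941
21 = 383/(1 + 21.52941·e^(−r·5)) → e^(−5r) = (18.2381 − 1)/21.52941 = 0.800677
r = −ln(0.800677)/5 = 0.2223/5

r ≈ 0.0445 per year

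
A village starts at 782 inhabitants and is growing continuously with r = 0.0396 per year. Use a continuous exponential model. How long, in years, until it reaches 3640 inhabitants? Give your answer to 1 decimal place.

t ≈ 38.8 years

3640 = 782 · e^(0.0396·t)
t = ln(3640/782) / 0.0396 = ln(4.65473) / 0.0396 = 1.53788 / 0.0396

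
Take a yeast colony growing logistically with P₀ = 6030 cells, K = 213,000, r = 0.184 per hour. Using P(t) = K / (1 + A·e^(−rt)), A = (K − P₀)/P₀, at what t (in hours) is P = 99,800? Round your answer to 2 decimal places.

t ≈ 18.53 hours

A = (213000 − 6030)/6030 = 34.32338
99800 = 213000/(1 + 34.32338·e^(−0.184t)) → 1 + 34.32338·e^(−0.184t) = 2.13427
e^(−0.184t) = 0.033047 → t = ln(30.26037)/0.184 = 3.40984/0.184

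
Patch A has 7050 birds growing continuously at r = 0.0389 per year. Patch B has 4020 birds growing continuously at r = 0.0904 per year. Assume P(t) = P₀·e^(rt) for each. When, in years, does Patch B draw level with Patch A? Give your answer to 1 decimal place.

7050·e^(0.0389t) = 4020·e^(0.0904t)
7050/4020 = e^((0.0904 − 0.0389)t) → ln(1.75373) = 0.0515·t
t = 0.56175 / 0.0515

t ≈ 10.9 years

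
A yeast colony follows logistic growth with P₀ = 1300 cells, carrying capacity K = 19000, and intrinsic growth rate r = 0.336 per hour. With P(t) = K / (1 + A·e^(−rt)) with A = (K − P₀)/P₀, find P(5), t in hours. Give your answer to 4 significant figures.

A = (19000 − 1300)/1300 = 13.61538
P(5) = 19000 / (1 + 13.61538·e^(−0.336·5)) = 19000 / (1 + 13.61538·0.186374)
= 19000 / 3.53755 ≈ 5370.94

≈ 5,371 cells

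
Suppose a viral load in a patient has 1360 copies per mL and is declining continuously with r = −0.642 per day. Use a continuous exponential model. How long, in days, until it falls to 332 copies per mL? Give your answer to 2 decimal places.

332 = 1360 · e^(-0.642·t)
t = ln(332/1360) / -0.642 = ln(0.24412) / -0.642 = -1.41011 / -0.642

t ≈ 2.20 days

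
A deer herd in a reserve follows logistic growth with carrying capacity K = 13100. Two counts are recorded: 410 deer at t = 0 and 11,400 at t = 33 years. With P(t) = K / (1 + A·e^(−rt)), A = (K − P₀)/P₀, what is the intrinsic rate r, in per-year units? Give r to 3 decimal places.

r ≈ 0.162 per year

A = (13100 − 410)/410 = 30.95122
11400 = 13100/(1 + 30.95122·e^(−r·33)) → e^(−33r) = (1.14912 − 1)/30.95122 = 0.004818
r = −ln(0.004818)/33 = 5.3354/33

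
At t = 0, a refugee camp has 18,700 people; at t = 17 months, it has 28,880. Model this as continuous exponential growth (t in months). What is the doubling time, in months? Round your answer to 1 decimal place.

r = ln(28880/18700) / 17 = ln(1.54439) / 17 ≈ 0.025566 per month
doubling time = ln 2 / |r| = 0.69315 / 0.025566

doubling time ≈ 27.1 months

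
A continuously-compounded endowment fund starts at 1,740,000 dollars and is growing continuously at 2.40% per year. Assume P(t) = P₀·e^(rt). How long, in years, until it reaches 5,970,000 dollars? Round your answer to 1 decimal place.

5970000 = 1740000 · e^(0.024·t)
t = ln(5970000/1740000) / 0.024 = ln(3.43103) / 0.024 = 1.23286 / 0.024

t ≈ 51.4 years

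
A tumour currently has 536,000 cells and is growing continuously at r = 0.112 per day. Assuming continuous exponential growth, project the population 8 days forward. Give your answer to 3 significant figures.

P(8) = 536000 · e^(0.112·8) = 536000 · e^(0.896)
= 536000 · 2.44978 ≈ 1313084.41

≈ 1,310,000 cells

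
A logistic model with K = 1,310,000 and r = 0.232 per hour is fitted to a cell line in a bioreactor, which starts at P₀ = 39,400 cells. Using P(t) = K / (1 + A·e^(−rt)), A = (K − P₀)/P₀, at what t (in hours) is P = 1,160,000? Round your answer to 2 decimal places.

t ≈ 23.79 hours

A = (1310000 − 39400)/39400 = 32.24873
1160000 = 1310000/(1 + 32.24873·e^(−0.232t)) → 1 + 32.24873·e^(−0.232t) = 1.12931
e^(−0.232t) = 0.00401 → t = ln(249.39019)/0.232 = 5.51902/0.232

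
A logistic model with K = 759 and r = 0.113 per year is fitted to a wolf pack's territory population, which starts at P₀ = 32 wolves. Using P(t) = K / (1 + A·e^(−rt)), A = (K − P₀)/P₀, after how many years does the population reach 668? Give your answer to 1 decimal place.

A = (759 − 32)/32 = 22.71875
668 = 759/(1 + 22.71875·e^(−0.113t)) → 1 + 22.71875·e^(−0.113t) = 1.13623
e^(−0.113t) = 0.005996 → t = ln(166.7706)/0.113 = 5.11662/0.113

t ≈ 45.3 years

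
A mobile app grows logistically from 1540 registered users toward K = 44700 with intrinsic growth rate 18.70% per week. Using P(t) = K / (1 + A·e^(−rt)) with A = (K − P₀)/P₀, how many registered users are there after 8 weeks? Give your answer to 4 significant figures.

A = (44700 − 1540)/1540 = 28.02597
P(8) = 44700 / (1 + 28.02597·e^(−0.187·8)) = 44700 / (1 + 28.02597·0.224024)
= 44700 / 7.2785 ≈ 6141.37

≈ 6,141 registered users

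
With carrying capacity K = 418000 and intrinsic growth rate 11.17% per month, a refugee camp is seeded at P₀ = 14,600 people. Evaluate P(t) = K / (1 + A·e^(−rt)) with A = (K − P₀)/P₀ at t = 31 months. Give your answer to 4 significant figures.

≈ 224,000 people

A = (418000 − 14600)/14600 = 27.63014
P(31) = 418000 / (1 + 27.63014·e^(−0.1117·31)) = 418000 / (1 + 27.63014·0.031345)
= 418000 / 1.86607 ≈ 224000.52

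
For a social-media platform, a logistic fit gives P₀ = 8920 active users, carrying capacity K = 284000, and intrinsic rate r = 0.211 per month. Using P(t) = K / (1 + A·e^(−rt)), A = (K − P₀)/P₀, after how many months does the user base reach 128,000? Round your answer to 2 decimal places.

t ≈ 15.31 months

A = (284000 − 8920)/8920 = 30.83857
128000 = 284000/(1 + 30.83857·e^(−0.211t)) → 1 + 30.83857·e^(−0.211t) = 2.21875
e^(−0.211t) = 0.03952 → t = ln(25.30344)/0.211 = 3.23094/0.211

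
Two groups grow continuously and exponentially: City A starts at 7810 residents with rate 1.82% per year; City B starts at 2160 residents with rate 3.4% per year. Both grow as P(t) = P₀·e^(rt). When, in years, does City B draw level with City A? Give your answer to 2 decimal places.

7810·e^(0.0182t) = 2160·e^(0.034t)
7810/2160 = e^((0.034 − 0.0182)t) → ln(3.61574) = 0.0158·t
t = 1.2853 / 0.0158

t ≈ 81.35 years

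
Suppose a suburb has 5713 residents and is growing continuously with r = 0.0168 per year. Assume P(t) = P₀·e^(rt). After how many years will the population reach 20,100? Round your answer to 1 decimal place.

t ≈ 74.9 years

20100 = 5713 · e^(0.0168·t)
t = ln(20100/5713) / 0.0168 = ln(3.51829) / 0.0168 = 1.25798 / 0.0168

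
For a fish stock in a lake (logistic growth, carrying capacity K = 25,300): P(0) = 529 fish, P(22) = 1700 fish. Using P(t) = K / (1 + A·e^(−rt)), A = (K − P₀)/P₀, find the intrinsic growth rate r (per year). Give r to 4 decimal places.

A = (25300 − 529)/529 = 46.82609
1700 = 25300/(1 + 46.82609·e^(−r·22)) → e^(−22r) = (14.88235 − 1)/46.82609 = 0.296466
r = −ln(0.296466)/22 = 1.21582/22

r ≈ 0.0553 per year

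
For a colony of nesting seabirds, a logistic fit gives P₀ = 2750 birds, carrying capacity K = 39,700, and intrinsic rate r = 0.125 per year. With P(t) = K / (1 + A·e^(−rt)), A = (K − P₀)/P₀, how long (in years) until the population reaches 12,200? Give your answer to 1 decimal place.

A = (39700 − 2750)/2750 = 13.43636
12200 = 39700/(1 + 13.43636·e^(−0.125t)) → 1 + 13.43636·e^(−0.125t) = 3.2541
e^(−0.125t) = 0.167761 → t = ln(5.96086)/0.125 = 1.78521/0.125

t ≈ 14.3 years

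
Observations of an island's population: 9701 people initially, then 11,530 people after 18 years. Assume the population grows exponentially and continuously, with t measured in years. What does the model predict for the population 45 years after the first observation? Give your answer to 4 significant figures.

r = ln(11530/9701) / 18 ≈ 0.009596 per year
P(45) = 9701 · e^(0.009596·45) = 9701 · 1.54004 ≈ 14939.93

≈ 14,940 people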